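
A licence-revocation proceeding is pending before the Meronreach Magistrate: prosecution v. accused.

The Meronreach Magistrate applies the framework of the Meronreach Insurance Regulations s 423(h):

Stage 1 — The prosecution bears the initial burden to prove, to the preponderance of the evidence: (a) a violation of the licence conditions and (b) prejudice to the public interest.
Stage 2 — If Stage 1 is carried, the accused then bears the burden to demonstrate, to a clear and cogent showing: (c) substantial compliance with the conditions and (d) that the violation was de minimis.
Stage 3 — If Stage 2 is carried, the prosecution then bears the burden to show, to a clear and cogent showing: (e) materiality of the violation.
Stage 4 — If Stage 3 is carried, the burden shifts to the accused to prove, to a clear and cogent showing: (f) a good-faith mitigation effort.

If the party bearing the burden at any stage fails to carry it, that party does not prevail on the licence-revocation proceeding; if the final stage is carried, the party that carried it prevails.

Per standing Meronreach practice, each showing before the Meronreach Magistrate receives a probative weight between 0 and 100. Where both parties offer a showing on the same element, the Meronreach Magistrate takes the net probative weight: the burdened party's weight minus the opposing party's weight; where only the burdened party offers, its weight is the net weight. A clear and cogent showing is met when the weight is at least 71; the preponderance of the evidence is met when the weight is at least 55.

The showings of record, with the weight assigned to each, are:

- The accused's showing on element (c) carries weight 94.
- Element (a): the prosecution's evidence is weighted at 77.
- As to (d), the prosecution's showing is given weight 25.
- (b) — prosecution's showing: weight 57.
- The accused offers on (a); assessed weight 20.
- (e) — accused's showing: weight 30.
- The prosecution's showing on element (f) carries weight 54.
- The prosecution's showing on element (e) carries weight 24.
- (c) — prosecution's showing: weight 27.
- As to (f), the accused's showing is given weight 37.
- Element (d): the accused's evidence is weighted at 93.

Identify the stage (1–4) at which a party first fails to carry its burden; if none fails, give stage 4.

stage 2

Stage 1 (prosecution, the preponderance of the evidence, weight is at least 55): (a) net 77−20=57 ≥ 55 — meets; (b) 57 ≥ 55 — meets.
  Stage 1 carried; the burden shifts to the accused.
Stage 2 (accused, a clear and cogent showing, weight is at least 71): (c) net 94−27=67 < 71 — fails; (d) net 93−25=68 < 71 — fails.
  The accused does not carry Stage 2.
So the prosecution prevails.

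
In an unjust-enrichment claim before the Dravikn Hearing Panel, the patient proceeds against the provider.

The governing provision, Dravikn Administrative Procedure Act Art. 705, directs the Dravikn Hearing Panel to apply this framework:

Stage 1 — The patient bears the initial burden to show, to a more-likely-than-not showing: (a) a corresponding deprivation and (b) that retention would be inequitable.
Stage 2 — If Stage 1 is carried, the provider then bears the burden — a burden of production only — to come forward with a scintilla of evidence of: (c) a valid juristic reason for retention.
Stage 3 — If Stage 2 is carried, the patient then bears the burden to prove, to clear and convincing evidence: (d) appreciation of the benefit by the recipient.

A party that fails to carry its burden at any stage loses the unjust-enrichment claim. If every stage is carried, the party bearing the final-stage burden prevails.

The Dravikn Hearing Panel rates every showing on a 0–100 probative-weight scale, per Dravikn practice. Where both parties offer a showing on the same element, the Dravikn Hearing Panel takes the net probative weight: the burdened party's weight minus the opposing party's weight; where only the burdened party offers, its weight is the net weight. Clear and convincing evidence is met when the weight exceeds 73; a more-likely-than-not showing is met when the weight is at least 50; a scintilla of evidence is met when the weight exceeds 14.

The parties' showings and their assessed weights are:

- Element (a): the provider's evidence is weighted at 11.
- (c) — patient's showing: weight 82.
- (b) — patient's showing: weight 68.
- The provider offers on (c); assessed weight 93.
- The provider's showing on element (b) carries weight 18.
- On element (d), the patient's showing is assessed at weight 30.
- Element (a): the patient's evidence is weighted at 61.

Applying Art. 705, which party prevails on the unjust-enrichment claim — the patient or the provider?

Stage 1 (patient, a more-likely-than-not showing, weight is at least 50): (a) net 61−11=50 ≥ 50 — meets; (b) net 68−18=50 ≥ 50 — meets.
  Stage 1 carried; the burden shifts to the provider.
Stage 2 (provider, a scintilla of evidence, weight exceeds 14): (c) net 93−82=11 ≤ 14 — fails.
  The provider does not carry Stage 2.
The analysis ends at Stage 2; the patient prevails.

patient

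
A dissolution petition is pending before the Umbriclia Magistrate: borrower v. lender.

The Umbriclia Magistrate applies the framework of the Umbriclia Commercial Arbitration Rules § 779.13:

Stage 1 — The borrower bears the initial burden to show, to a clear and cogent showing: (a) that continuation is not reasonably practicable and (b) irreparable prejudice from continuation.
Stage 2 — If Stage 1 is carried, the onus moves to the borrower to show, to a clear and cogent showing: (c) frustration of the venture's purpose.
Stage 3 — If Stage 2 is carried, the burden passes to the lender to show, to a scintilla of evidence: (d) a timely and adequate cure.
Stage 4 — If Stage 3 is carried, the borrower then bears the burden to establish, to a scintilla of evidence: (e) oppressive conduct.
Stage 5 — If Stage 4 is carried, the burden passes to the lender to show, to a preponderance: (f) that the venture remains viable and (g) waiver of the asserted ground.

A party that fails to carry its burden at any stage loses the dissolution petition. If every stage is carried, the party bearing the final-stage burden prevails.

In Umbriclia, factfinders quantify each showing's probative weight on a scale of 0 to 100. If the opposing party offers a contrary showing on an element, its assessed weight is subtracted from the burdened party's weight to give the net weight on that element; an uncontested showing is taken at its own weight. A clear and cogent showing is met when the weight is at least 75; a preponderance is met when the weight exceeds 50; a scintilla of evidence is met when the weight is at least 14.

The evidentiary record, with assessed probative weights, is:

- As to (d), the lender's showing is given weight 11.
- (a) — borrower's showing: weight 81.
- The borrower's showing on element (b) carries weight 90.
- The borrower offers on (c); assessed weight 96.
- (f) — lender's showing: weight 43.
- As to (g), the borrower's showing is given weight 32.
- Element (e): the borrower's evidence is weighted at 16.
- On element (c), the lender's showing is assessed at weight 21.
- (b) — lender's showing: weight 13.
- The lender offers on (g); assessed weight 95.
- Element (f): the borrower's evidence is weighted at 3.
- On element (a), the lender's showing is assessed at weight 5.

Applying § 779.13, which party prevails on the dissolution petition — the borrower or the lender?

borrower

Stage 1 (borrower, a clear and cogent showing, weight is at least 75): (a) net 81−5=76 ≥ 75 — meets; (b) net 90−13=77 ≥ 75 — meets.
  Stage 1 carried; the burden remains with the borrower.
Stage 2 (borrower, a clear and cogent showing, weight is at least 75): (c) net 96−21=75 ≥ 75 — meets.
  The borrower carries Stage 2; the lender now bears the burden.
Stage 3 (lender, a scintilla of evidence, weight is at least 14): (d) 11 < 14 — fails.
  Stage 3 not carried; the lender fails its burden.
The borrower prevails.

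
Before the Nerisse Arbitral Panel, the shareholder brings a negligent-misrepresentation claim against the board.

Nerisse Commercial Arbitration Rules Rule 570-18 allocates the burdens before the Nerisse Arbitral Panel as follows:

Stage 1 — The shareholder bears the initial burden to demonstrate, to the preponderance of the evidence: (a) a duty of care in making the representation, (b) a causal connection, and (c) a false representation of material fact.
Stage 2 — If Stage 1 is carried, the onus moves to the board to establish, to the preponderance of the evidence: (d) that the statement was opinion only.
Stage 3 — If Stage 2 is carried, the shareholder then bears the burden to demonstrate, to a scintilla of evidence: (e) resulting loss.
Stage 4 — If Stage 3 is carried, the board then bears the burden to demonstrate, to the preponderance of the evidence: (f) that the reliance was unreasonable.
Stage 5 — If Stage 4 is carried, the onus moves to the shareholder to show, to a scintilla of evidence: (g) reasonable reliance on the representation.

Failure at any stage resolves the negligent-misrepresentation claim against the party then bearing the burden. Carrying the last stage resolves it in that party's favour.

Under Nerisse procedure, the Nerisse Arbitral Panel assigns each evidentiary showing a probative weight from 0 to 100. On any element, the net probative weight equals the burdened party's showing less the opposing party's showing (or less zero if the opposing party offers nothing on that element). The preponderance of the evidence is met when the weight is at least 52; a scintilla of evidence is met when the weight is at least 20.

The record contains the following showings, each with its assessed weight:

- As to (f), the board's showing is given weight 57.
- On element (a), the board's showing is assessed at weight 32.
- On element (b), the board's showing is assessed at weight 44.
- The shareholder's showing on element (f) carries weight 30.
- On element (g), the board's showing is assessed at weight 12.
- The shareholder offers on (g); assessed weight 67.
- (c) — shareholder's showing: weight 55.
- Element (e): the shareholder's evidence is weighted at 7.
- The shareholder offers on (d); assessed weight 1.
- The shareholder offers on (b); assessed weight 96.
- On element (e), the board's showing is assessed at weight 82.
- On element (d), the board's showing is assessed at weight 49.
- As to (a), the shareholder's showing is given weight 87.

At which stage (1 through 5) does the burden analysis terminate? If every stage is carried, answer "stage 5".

At Stage 1 the shareholder must meet the preponderance of the evidence (weight is at least 52): on (a) the weight is 87 less the opposing 32 gives net 55, which does reach 52, so (a) meets the standard; on (b) the weight is 96 less the opposing 44 gives net 52, which does reach 52, so (b) meets the standard; on (c) the weight is 55, ≥ 52, so (c) meets the standard.
  The shareholder carries Stage 1; the board now bears the burden.
At Stage 2 the board must meet the preponderance of the evidence (weight is at least 52): on (d) the weight is 49 less the opposing 1 gives net 48, which does not reach 52, so (d) does not meet the standard.
  Not every element is met, so the board fails to carry Stage 2.
The analysis ends at Stage 2; the shareholder prevails.

stage 2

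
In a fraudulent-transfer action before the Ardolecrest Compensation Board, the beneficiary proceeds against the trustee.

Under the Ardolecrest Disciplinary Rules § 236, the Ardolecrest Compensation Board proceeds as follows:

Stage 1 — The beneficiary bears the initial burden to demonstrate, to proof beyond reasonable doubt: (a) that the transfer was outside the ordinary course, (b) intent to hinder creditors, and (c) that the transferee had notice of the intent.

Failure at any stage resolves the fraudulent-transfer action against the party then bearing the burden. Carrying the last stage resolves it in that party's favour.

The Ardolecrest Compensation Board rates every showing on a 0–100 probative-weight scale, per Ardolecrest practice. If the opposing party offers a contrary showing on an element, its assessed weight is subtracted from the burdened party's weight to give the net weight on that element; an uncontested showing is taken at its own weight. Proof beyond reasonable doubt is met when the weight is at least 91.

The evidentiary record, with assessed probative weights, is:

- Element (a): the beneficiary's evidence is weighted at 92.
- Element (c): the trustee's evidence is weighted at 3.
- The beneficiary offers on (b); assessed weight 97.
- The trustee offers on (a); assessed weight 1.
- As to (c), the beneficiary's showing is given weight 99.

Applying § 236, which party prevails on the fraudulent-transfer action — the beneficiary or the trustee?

Stage 1 (beneficiary, proof beyond reasonable doubt, weight is at least 91): (a) net 92−1=91 ≥ 91 — meets; (b) 97 ≥ 91 — meets; (c) net 99−3=96 ≥ 91 — meets.
  Stage 1 carried; the final stage is satisfied.
Every stage carried; the beneficiary prevails.

beneficiary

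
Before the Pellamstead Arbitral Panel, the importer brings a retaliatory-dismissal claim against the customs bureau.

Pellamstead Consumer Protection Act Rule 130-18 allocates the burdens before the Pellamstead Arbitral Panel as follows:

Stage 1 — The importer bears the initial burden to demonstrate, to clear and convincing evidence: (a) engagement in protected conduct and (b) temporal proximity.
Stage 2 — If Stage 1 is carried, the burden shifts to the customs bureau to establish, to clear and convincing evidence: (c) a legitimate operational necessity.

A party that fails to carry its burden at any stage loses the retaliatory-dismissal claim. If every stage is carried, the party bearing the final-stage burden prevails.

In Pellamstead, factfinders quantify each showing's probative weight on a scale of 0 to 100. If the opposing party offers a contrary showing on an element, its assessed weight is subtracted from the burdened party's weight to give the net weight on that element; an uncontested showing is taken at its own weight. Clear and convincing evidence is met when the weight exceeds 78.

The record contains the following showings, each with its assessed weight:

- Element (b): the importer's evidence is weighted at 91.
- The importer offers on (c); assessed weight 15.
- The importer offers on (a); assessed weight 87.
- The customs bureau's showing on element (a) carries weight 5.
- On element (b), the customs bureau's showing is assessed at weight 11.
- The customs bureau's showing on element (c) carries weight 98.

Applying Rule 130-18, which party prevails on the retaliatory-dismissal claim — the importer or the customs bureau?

Stage 1 (importer, clear and convincing evidence, weight exceeds 78): (a) net 87−5=82 > 78 — meets; (b) net 91−11=80 > 78 — meets.
  Stage 1 is satisfied; the onus moves to the customs bureau.
Stage 2 (customs bureau, clear and convincing evidence, weight exceeds 78): (c) net 98−15=83 > 78 — meets.
  Stage 2 carried; the final stage is satisfied.
With every stage satisfied, the customs bureau prevails.

customs bureau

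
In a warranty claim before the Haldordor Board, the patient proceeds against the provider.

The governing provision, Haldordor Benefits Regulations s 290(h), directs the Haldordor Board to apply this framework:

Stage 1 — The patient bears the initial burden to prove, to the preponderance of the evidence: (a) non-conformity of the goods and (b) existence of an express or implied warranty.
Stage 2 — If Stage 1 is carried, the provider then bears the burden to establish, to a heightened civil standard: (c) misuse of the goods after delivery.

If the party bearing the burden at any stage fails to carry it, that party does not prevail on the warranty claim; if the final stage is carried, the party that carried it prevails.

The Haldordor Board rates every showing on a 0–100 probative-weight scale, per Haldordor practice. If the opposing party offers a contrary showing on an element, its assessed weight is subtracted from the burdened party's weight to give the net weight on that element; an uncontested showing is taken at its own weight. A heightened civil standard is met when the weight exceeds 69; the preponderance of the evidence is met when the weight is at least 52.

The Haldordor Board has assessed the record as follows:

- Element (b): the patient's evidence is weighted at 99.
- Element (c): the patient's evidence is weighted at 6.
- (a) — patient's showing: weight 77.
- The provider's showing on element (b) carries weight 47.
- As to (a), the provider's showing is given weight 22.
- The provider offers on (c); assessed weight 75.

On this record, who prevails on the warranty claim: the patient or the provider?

Stage 1 (patient, the preponderance of the evidence, weight is at least 52): (a) net 77−22=55 ≥ 52 — meets; (b) net 99−47=52 ≥ 52 — meets.
  Stage 1 carried; the burden shifts to the provider.
Stage 2 (provider, a heightened civil standard, weight exceeds 69): (c) net 75−6=69 ≤ 69 — fails.
  The provider does not carry Stage 2.
The analysis ends at Stage 2; the patient prevails.

patient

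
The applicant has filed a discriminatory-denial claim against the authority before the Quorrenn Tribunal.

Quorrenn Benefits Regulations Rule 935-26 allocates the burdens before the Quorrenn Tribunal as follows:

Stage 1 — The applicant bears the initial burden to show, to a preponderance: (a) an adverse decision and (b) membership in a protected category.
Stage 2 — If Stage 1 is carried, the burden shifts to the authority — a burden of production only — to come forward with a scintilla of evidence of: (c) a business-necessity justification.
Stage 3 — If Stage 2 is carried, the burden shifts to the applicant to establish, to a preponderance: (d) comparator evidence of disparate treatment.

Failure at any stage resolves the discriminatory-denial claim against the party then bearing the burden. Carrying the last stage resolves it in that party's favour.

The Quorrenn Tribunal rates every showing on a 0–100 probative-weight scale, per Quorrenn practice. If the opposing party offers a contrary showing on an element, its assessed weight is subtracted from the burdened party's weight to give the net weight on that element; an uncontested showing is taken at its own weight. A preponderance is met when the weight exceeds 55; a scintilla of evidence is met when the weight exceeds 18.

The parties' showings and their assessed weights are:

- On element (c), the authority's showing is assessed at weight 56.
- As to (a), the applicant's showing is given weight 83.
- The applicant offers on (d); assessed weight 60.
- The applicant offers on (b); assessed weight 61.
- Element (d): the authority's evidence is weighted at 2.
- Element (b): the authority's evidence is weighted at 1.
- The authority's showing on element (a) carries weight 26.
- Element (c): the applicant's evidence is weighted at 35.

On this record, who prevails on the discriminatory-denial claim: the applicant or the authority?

applicant

Stage 1 — burden on applicant; standard: a preponderance (weight exceeds 55).
    (a): 83 − 26 = 57 > 55 [met]
    (b): 61 − 1 = 60 > 55 [met]
  All elements met. The burden passes to the authority.
Stage 2 — burden on authority; standard: a scintilla of evidence (weight exceeds 18).
    (c): 56 − 35 = 21 > 18 [met]
  The authority carries Stage 2; the applicant now bears the burden.
Stage 3 — burden on applicant; standard: a preponderance (weight exceeds 55).
    (d): 60 − 2 = 58 > 55 [met]
  Stage 3 carried; the final stage is satisfied.
With every stage satisfied, the applicant prevails.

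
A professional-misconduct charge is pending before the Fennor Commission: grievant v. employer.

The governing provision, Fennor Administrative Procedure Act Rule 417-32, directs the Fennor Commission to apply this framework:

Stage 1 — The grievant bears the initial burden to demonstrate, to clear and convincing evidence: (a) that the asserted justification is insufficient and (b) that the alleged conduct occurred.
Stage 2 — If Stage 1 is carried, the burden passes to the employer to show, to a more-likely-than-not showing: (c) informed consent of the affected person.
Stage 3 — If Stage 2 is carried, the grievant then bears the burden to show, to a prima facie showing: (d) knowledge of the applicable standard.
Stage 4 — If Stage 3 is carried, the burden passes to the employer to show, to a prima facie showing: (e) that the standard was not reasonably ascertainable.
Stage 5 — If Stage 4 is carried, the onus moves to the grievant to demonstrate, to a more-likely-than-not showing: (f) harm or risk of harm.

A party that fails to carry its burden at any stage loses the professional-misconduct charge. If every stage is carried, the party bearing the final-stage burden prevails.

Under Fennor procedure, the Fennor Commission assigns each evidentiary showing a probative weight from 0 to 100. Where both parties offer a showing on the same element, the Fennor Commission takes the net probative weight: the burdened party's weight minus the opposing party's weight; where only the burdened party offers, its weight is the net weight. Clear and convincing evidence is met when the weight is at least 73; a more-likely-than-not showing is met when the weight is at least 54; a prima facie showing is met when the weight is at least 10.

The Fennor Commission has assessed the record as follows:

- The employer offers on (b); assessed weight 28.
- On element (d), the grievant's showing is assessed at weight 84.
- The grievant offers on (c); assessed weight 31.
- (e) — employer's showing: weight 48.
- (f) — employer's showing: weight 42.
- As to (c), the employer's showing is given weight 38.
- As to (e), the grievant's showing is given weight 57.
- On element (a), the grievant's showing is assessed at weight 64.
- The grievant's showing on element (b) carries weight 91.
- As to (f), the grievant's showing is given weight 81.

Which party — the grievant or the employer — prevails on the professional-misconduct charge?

At Stage 1 the grievant must meet clear and convincing evidence (weight is at least 73): on (a) the weight is 64, < 73, so (a) does not meet the standard; on (b) the weight is 91 less the opposing 28 gives net 63, < 73, so (b) does not meet the standard.
  Stage 1 not carried; the grievant fails its burden.
The analysis ends at Stage 1; the employer prevails.

employer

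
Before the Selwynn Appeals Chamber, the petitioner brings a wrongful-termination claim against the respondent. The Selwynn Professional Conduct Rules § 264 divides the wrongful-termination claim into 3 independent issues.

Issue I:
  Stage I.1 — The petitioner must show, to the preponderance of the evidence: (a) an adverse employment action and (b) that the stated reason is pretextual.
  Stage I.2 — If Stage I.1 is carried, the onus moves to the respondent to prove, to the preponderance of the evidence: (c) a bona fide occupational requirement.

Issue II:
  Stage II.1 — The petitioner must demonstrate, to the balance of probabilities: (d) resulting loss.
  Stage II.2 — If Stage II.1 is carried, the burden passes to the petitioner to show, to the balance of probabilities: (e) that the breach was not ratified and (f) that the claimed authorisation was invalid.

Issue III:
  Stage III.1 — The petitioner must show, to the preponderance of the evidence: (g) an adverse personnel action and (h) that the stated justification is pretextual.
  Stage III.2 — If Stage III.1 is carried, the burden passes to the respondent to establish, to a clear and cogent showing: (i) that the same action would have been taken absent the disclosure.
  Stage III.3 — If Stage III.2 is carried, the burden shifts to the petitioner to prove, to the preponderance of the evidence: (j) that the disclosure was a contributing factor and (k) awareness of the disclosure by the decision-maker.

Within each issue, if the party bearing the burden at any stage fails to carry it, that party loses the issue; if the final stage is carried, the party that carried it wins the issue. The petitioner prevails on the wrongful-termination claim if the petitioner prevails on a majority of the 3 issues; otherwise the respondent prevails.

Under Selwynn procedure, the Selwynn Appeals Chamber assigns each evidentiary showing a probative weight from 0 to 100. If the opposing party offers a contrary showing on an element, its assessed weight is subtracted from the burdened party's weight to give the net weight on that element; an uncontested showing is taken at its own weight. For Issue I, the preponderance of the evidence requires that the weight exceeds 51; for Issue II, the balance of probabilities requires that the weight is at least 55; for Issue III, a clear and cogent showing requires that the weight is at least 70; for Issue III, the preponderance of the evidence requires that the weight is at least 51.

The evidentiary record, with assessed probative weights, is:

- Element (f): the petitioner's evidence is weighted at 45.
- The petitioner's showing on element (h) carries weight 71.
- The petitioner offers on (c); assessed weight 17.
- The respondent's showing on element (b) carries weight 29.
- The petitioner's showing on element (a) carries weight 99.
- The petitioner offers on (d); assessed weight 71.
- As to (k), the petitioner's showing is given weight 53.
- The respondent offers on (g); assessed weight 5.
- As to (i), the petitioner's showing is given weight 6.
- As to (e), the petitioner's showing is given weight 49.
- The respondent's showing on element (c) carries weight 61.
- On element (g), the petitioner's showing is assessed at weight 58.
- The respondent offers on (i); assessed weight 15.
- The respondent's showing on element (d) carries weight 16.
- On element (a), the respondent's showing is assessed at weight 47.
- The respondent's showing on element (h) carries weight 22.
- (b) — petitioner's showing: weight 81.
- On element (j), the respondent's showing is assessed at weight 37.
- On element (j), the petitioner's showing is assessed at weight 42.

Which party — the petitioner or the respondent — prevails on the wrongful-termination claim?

— Issue I —
At Stage I.1 the petitioner must meet the preponderance of the evidence (weight exceeds 51): on (a) the weight is 99 less the opposing 47 gives net 52, which does exceed 51, so (a) meets the standard; on (b) the weight is 81 less the opposing 29 gives net 52, which does exceed 51, so (b) meets the standard.
  The petitioner carries Stage I.1; the respondent now bears the burden.
At Stage I.2 the respondent must meet the preponderance of the evidence (weight exceeds 51): on (c) the weight is 61 less the opposing 17 gives net 44, which does not exceed 51, so (c) does not meet the standard.
  Stage I.2 not carried; the respondent fails its burden.
The analysis ends at Stage I.2; the petitioner prevails on this issue.
— Issue II —
Stage II.1 (petitioner, the balance of probabilities, weight is at least 55): (d) net 71−16=55 ≥ 55 — meets.
  Stage II.1 is satisfied; the petitioner continues to bear the burden.
Stage II.2 (petitioner, the balance of probabilities, weight is at least 55): (e) 49 < 55 — fails; (f) 45 < 55 — fails.
  Stage II.2 not carried; the petitioner fails its burden.
So the respondent prevails on this issue.
— Issue III —
Stage III.1 — burden on petitioner; standard: the preponderance of the evidence (weight is at least 51).
    (g): 58 − 5 = 53 ≥ 51 [met]
    (h): 71 − 22 = 49 < 51 [not met]
  Not every element is met, so the petitioner fails to carry Stage III.1.
So the respondent prevails on this issue.
Per-issue: Issue I → petitioner; Issue II → respondent; Issue III → respondent. The petitioner must prevail on a majority of issues; overall, the respondent prevails.

respondent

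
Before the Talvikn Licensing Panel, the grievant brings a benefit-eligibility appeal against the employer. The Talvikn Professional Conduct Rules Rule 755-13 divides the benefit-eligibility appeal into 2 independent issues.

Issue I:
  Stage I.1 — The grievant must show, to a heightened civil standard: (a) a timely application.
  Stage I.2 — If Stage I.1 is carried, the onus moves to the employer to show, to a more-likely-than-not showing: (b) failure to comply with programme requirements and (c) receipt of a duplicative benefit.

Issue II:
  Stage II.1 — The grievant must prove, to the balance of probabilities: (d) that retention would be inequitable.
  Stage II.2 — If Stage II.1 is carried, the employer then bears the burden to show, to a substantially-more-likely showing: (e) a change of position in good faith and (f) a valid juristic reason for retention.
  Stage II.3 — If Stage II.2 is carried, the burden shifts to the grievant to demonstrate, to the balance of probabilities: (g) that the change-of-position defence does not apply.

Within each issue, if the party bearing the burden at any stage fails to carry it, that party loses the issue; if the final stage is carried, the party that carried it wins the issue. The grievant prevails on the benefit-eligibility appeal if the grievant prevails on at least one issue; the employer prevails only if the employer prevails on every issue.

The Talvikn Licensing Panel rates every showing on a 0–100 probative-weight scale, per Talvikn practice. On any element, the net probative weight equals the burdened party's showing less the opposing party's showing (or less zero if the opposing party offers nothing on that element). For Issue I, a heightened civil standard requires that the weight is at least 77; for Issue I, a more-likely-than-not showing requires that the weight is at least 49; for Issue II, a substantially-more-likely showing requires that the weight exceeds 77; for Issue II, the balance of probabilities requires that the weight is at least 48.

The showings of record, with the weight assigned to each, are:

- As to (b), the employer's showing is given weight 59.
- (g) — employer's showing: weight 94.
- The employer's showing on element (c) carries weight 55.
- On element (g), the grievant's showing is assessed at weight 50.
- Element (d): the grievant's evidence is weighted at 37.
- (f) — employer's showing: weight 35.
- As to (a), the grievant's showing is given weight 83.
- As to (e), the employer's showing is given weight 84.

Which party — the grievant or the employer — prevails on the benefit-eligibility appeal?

— Issue I —
At Stage I.1 the grievant must meet a heightened civil standard (weight is at least 77): on (a) the weight is 83, ≥ 77, so (a) meets the standard.
  Stage I.1 is satisfied; the onus moves to the employer.
At Stage I.2 the employer must meet a more-likely-than-not showing (weight is at least 49): on (b) the weight is 59, ≥ 49, so (b) meets the standard; on (c) the weight is 55, ≥ 49, so (c) meets the standard.
  All elements met at the final stage.
All stages carried — the employer prevails on this issue.
— Issue II —
Stage II.1 — burden on grievant; standard: the balance of probabilities (weight is at least 48).
    (d): 37 < 48 [not met]
  Stage II.1 not carried; the grievant fails its burden.
The employer prevails on this issue.
Per-issue: Issue I → employer; Issue II → employer. The grievant must prevail on at least one issue; overall, the employer prevails.

employer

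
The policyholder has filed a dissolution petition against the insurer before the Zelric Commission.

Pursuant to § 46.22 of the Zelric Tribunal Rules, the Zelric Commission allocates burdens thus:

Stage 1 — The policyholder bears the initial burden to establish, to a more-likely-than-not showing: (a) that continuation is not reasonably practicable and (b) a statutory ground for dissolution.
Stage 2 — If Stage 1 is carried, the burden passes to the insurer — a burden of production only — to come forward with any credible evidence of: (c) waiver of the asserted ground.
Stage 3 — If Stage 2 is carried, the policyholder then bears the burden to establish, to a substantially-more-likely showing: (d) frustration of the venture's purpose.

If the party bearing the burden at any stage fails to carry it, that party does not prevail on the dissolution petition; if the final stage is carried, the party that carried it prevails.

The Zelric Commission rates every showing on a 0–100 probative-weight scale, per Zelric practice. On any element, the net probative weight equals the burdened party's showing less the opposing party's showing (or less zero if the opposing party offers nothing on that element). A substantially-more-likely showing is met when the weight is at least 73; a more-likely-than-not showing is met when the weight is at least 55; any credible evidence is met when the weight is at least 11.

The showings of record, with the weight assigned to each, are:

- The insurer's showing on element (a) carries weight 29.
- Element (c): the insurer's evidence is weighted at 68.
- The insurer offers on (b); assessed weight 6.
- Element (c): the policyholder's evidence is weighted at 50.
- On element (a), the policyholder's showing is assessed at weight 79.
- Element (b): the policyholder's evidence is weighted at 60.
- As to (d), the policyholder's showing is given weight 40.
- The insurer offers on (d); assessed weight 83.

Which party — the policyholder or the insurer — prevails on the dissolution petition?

Stage 1 — burden on policyholder; standard: a more-likely-than-not showing (weight is at least 55).
    (a): 79 − 29 = 50 < 55 [not met]
    (b): 60 − 6 = 54 < 55 [not met]
  Not every element is met, so the policyholder fails to carry Stage 1.
So the insurer prevails.

insurer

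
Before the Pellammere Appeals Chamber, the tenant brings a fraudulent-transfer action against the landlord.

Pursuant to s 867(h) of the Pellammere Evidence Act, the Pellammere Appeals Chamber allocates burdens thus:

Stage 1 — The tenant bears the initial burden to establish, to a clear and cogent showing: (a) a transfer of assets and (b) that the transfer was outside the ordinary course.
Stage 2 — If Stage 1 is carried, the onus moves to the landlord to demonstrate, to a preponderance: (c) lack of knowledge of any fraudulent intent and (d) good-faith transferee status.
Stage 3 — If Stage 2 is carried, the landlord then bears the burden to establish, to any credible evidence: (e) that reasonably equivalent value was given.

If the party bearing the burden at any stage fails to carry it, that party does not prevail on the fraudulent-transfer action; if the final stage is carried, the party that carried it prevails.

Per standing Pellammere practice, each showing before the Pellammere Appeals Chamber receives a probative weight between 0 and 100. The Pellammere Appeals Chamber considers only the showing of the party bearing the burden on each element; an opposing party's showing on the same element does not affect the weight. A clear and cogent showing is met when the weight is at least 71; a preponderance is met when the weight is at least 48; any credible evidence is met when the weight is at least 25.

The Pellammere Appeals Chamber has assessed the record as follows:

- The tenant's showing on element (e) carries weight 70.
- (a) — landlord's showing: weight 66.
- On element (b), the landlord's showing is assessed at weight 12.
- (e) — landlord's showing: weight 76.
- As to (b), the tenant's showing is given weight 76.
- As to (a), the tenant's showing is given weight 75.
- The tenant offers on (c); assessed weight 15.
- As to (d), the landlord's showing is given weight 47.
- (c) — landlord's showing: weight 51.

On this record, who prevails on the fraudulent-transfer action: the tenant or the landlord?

tenant

Stage 1 — burden on tenant; standard: a clear and cogent showing (weight is at least 71).
    (a): 75 (landlord's 66 disregarded) ≥ 71 [met]
    (b): 76 (landlord's 12 disregarded) ≥ 71 [met]
  Stage 1 is satisfied; the onus moves to the landlord.
Stage 2 — burden on landlord; standard: a preponderance (weight is at least 48).
    (c): 51 (tenant's 15 disregarded) ≥ 48 [met]
    (d): 47 < 48 [not met]
  Not every element is met, so the landlord fails to carry Stage 2.
The tenant prevails.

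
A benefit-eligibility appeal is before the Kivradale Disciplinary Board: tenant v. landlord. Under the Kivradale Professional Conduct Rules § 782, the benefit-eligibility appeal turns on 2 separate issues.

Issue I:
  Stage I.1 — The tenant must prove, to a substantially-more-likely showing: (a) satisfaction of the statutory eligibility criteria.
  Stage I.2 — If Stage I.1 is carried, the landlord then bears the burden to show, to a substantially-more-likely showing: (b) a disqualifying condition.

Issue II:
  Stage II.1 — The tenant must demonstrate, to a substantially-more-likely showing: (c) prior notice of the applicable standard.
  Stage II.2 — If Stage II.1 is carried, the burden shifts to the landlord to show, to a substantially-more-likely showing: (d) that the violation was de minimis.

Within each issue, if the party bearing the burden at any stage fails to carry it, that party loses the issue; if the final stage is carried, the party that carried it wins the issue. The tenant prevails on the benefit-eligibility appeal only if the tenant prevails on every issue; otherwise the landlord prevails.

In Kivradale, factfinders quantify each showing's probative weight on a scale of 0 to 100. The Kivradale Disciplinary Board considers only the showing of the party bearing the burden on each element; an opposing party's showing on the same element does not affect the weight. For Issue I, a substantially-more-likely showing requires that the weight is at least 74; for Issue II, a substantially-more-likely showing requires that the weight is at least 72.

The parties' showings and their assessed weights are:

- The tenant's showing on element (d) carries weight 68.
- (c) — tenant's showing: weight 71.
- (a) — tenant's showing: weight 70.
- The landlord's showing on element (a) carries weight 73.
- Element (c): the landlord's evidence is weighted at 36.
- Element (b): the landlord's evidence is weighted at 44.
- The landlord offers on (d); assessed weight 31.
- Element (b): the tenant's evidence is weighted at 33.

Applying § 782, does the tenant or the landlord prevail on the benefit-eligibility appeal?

— Issue I —
Stage I.1 (tenant, a substantially-more-likely showing, weight is at least 74): (a) 70 (landlord's 73 disregarded) < 74 — fails.
  Stage I.1 not carried; the tenant fails its burden.
The landlord prevails on this issue.
— Issue II —
Stage II.1 (tenant, a substantially-more-likely showing, weight is at least 72): (c) 71 (landlord's 36 disregarded) < 72 — fails.
  Stage II.1 not carried; the tenant fails its burden.
So the landlord prevails on this issue.
Per-issue: Issue I → landlord; Issue II → landlord. The tenant must prevail on every issue; overall, the landlord prevails.

landlord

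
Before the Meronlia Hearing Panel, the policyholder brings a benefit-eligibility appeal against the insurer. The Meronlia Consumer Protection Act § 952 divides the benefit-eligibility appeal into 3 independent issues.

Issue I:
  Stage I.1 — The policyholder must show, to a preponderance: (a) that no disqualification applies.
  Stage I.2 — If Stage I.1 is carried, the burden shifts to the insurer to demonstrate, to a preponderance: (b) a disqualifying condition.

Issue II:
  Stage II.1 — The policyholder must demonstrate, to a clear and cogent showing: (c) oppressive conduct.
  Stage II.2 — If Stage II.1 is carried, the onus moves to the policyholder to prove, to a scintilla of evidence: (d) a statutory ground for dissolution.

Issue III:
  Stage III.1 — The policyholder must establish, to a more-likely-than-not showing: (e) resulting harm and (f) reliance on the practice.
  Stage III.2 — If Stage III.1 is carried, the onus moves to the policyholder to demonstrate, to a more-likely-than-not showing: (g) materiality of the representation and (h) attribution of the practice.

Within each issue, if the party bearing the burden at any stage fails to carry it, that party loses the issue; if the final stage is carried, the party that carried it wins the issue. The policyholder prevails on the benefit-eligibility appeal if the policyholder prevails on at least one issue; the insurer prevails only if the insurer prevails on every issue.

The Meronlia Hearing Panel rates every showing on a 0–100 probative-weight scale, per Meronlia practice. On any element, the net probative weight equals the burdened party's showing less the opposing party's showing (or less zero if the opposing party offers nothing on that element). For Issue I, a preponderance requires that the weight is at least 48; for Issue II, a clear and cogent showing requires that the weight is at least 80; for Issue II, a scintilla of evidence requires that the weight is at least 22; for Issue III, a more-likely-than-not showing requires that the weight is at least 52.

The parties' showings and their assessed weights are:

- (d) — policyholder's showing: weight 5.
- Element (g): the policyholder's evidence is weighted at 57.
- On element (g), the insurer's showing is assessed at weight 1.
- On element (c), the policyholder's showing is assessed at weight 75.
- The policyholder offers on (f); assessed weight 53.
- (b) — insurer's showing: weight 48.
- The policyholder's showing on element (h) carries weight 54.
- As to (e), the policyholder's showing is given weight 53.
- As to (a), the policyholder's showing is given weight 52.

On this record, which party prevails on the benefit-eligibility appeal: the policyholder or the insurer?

— Issue I —
Stage I.1 (policyholder, a preponderance, weight is at least 48): (a) 52 ≥ 48 — meets.
  The policyholder carries Stage I.1; the insurer now bears the burden.
Stage I.2 (insurer, a preponderance, weight is at least 48): (b) 48 ≥ 48 — meets.
  Stage I.2 carried; the final stage is satisfied.
Every stage carried; the insurer prevails on this issue.
— Issue II —
Stage II.1 — burden on policyholder; standard: a clear and cogent showing (weight is at least 80).
    (c): 75 < 80 [not met]
  Stage II.1 not carried; the policyholder fails its burden.
The insurer prevails on this issue.
— Issue III —
Stage III.1 (policyholder, a more-likely-than-not showing, weight is at least 52): (e) 53 ≥ 52 — meets; (f) 53 ≥ 52 — meets.
  Stage III.1 is satisfied; the policyholder continues to bear the burden.
Stage III.2 (policyholder, a more-likely-than-not showing, weight is at least 52): (g) net 57−1=56 ≥ 52 — meets; (h) 54 ≥ 52 — meets.
  The policyholder carries the last stage.
Every stage carried; the policyholder prevails on this issue.
Per-issue: Issue I → insurer; Issue II → insurer; Issue III → policyholder. The policyholder must prevail on at least one issue; overall, the policyholder prevails.

policyholder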